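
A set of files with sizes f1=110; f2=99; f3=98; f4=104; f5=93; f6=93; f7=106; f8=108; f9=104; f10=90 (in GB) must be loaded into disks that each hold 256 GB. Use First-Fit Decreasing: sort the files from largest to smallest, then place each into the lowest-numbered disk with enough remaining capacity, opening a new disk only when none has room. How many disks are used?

Sorted descending: 110, 108, 106, 104, 104, 99, 98, 93, 93, 90.
Put 110 GB in disk 1; 146 GB remain.
Put 108 GB in disk 1; 38 GB remain.
Put 106 GB in disk 2; 150 GB remain.
Put 104 GB in disk 2; 46 GB remain.
Put 104 GB in disk 3; 152 GB remain.
Put 99 GB in disk 3; 53 GB remain.
Put 98 GB in disk 4; 158 GB remain.
Put 93 GB in disk 4; 65 GB remain.
Put 93 GB in disk 5; 163 GB remain.
Put 90 GB in disk 5; 73 GB remain.
Final disks: [110,108] [106,104] [104,99] [98,93] [93,90].

5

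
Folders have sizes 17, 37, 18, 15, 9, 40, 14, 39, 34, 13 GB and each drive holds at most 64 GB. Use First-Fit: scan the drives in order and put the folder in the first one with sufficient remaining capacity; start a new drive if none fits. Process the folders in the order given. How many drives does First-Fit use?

17 GB → drive 1 (remaining 47 GB)
37 GB → drive 1 (remaining 10 GB)
18 GB → drive 2 (remaining 46 GB)
15 GB → drive 2 (remaining 31 GB)
9 GB → drive 1 (remaining 1 GB)
40 GB → drive 3 (remaining 24 GB)
14 GB → drive 2 (remaining 17 GB)
39 GB → drive 4 (remaining 25 GB)
34 GB → drive 5 (remaining 30 GB)
13 GB → drive 2 (remaining 4 GB)
Final drives: [17,37,9] [18,15,14,13] [40] [39] [34].

5 drives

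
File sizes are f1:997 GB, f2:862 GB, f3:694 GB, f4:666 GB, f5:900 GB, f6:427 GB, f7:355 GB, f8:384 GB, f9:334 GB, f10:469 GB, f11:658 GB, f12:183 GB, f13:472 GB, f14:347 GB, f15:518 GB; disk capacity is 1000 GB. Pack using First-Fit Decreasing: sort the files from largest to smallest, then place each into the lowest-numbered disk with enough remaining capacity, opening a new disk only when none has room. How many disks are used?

Sorted descending: 997, 900, 862, 694, 666, 658, 518, 472, 469, 427, 384, 355, 347, 334, 183.
997 GB → disk 1 (remaining 3 GB)
900 GB → disk 2 (remaining 100 GB)
862 GB → disk 3 (remaining 138 GB)
694 GB → disk 4 (remaining 306 GB)
666 GB → disk 5 (remaining 334 GB)
658 GB → disk 6 (remaining 342 GB)
518 GB → disk 7 (remaining 482 GB)
472 GB → disk 7 (remaining 10 GB)
469 GB → disk 8 (remaining 531 GB)
427 GB → disk 8 (remaining 104 GB)
384 GB → disk 9 (remaining 616 GB)
355 GB → disk 9 (remaining 261 GB)
347 GB → disk 10 (remaining 653 GB)
334 GB → disk 5 (remaining 0 GB)
183 GB → disk 4 (remaining 123 GB)
Final disks: [997] [900] [862] [694,183] [666,334] [658] [518,472] [469,427] [384,355] [347].

10 disks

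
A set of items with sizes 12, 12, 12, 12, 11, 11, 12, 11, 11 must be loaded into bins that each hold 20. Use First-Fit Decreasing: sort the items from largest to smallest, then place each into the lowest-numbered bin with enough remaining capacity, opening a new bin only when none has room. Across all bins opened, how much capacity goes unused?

76

Sorted descending: 12, 12, 12, 12, 12, 11, 11, 11, 11.
bin 1: place 12, 8 left
bin 2: place 12, 8 left
bin 3: place 12, 8 left
bin 4: place 12, 8 left
bin 5: place 12, 8 left
bin 6: place 11, 9 left
bin 7: place 11, 9 left
bin 8: place 11, 9 left
bin 9: place 11, 9 left
9 bins × 20 = 180; used 104; unused 76.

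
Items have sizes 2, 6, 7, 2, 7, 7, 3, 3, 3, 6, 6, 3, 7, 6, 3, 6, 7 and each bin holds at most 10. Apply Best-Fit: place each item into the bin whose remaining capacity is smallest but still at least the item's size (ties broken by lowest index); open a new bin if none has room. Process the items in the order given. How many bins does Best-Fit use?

bin 1: place 2, 8 left
bin 1: place 6, 2 left
bin 2: place 7, 3 left
bin 1: place 2, 0 left
bin 3: place 7, 3 left
bin 4: place 7, 3 left
bin 2: place 3, 0 left
bin 3: place 3, 0 left
bin 4: place 3, 0 left
bin 5: place 6, 4 left
bin 6: place 6, 4 left
bin 5: place 3, 1 left
bin 7: place 7, 3 left
bin 8: place 6, 4 left
bin 7: place 3, 0 left
bin 9: place 6, 4 left
bin 10: place 7, 3 left

10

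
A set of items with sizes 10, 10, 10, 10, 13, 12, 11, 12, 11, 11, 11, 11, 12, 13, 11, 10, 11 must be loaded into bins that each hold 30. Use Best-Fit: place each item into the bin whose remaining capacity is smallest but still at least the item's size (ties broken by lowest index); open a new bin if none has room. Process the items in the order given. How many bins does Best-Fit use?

10 → bin 1 (remaining 20)
10 → bin 1 (remaining 10)
10 → bin 1 (remaining 0)
10 → bin 2 (remaining 20)
13 → bin 2 (remaining 7)
12 → bin 3 (remaining 18)
11 → bin 3 (remaining 7)
12 → bin 4 (remaining 18)
11 → bin 4 (remaining 7)
11 → bin 5 (remaining 19)
11 → bin 5 (remaining 8)
11 → bin 6 (remaining 19)
12 → bin 6 (remaining 7)
13 → bin 7 (remaining 17)
11 → bin 7 (remaining 6)
10 → bin 8 (remaining 20)
11 → bin 8 (remaining 9)
Final bins: [10,10,10] [10,13] [12,11] [12,11] [11,11] [11,12] [13,11] [10,11].

8 bins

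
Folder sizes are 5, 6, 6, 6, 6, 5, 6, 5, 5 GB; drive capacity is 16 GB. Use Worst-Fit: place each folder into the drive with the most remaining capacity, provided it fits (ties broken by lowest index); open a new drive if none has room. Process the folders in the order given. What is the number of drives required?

drive 1: place 5 GB, 11 GB left
drive 1: place 6 GB, 5 GB left
drive 2: place 6 GB, 10 GB left
drive 2: place 6 GB, 4 GB left
drive 3: place 6 GB, 10 GB left
drive 3: place 5 GB, 5 GB left
drive 4: place 6 GB, 10 GB left
drive 4: place 5 GB, 5 GB left
drive 1: place 5 GB, 0 GB left

4 drives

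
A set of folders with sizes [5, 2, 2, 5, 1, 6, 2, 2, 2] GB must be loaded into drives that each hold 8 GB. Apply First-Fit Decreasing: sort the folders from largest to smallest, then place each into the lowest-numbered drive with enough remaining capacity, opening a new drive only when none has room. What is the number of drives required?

Sorted descending: 6, 5, 5, 2, 2, 2, 2, 2, 1.
Put 6 GB in drive 1; 2 GB remain.
Put 5 GB in drive 2; 3 GB remain.
Put 5 GB in drive 3; 3 GB remain.
Put 2 GB in drive 1; 0 GB remain.
Put 2 GB in drive 2; 1 GB remain.
Put 2 GB in drive 3; 1 GB remain.
Put 2 GB in drive 4; 6 GB remain.
Put 2 GB in drive 4; 4 GB remain.
Put 1 GB in drive 2; 0 GB remain.
Final drives: [6,2] [5,2,1] [5,2] [2,2].

4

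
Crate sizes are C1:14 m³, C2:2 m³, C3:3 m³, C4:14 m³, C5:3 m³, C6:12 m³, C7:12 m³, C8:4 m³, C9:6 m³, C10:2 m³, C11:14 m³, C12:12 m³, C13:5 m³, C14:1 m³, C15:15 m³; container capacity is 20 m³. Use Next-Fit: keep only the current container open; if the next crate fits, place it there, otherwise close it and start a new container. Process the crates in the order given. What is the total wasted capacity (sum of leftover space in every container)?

container 1: place C1 (14 m³), 6 m³ left
container 1: place C2 (2 m³), 4 m³ left
container 1: place C3 (3 m³), 1 m³ left
container 2: place C4 (14 m³), 6 m³ left
container 2: place C5 (3 m³), 3 m³ left
container 3: place C6 (12 m³), 8 m³ left
container 4: place C7 (12 m³), 8 m³ left
container 4: place C8 (4 m³), 4 m³ left
container 5: place C9 (6 m³), 14 m³ left
container 5: place C10 (2 m³), 12 m³ left
container 6: place C11 (14 m³), 6 m³ left
container 7: place C12 (12 m³), 8 m³ left
container 7: place C13 (5 m³), 3 m³ left
container 7: place C14 (1 m³), 2 m³ left
container 8: place C15 (15 m³), 5 m³ left
8 containers × 20 m³ = 160 m³; used 119 m³; unused 41 m³.

41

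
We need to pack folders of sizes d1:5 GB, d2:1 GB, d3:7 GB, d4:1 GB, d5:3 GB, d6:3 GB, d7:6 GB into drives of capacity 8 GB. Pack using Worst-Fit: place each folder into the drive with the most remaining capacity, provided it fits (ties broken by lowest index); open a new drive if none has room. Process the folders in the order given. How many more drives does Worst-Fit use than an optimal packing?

Worst-Fit: [5,1,1] [7] [3,3] [6] → 4 drives.
Total size 26 GB; any packing needs at least ⌈26/8⌉ = 4 drives.
So 4 is already optimal.

0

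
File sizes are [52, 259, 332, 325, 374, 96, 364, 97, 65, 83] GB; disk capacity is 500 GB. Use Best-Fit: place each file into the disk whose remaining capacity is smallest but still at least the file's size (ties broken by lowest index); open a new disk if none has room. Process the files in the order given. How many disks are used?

5

disk 1: place 52 GB, 448 GB left
disk 1: place 259 GB, 189 GB left
disk 2: place 332 GB, 168 GB left
disk 3: place 325 GB, 175 GB left
disk 4: place 374 GB, 126 GB left
disk 4: place 96 GB, 30 GB left
disk 5: place 364 GB, 136 GB left
disk 5: place 97 GB, 39 GB left
disk 2: place 65 GB, 103 GB left
disk 2: place 83 GB, 20 GB left
Final disks: [52,259] [332,65,83] [325] [374,96] [364,97].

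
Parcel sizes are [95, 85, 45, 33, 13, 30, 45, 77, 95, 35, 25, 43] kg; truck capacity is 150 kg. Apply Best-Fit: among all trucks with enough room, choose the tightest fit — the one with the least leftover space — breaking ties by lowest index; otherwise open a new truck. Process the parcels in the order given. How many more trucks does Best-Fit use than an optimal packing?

Best-Fit: [95,45] [85,33,13] [30,45] [77,25,43] [95,35] → 5 trucks.
Total size 621 kg; any packing needs at least ⌈621/150⌉ = 5 trucks.
So 5 is already optimal.

0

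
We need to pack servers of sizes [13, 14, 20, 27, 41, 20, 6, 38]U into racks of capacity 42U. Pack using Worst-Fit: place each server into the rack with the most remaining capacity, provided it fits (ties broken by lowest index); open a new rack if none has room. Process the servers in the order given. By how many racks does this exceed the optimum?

Worst-Fit: [13,14,6] [20,20] [27] [41] [38] → 5 racks.
Total size 179U; any packing needs at least ⌈179/42⌉ = 5 racks.
So 5 is already optimal.

0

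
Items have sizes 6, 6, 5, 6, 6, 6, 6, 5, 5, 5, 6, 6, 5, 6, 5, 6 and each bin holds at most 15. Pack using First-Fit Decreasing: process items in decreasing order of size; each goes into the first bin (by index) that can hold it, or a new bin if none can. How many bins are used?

7

Sorted descending: 6, 6, 6, 6, 6, 6, 6, 6, 6, 6, 5, 5, 5, 5, 5, 5.
Put 6 in bin 1; 9 remain.
Put 6 in bin 1; 3 remain.
Put 6 in bin 2; 9 remain.
Put 6 in bin 2; 3 remain.
Put 6 in bin 3; 9 remain.
Put 6 in bin 3; 3 remain.
Put 6 in bin 4; 9 remain.
Put 6 in bin 4; 3 remain.
Put 6 in bin 5; 9 remain.
Put 6 in bin 5; 3 remain.
Put 5 in bin 6; 10 remain.
Put 5 in bin 6; 5 remain.
Put 5 in bin 6; 0 remain.
Put 5 in bin 7; 10 remain.
Put 5 in bin 7; 5 remain.
Put 5 in bin 7; 0 remain.
Final bins: [6,6] [6,6] [6,6] [6,6] [6,6] [5,5,5] [5,5,5].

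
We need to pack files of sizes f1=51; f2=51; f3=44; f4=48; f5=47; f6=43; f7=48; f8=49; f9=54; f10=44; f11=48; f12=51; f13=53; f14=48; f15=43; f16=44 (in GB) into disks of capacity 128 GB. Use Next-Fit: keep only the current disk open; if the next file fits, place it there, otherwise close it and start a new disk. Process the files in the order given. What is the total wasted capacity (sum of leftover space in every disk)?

258

f1 (51 GB) → disk 1 (remaining 77 GB)
f2 (51 GB) → disk 1 (remaining 26 GB)
f3 (44 GB) → disk 2 (remaining 84 GB)
f4 (48 GB) → disk 2 (remaining 36 GB)
f5 (47 GB) → disk 3 (remaining 81 GB)
f6 (43 GB) → disk 3 (remaining 38 GB)
f7 (48 GB) → disk 4 (remaining 80 GB)
f8 (49 GB) → disk 4 (remaining 31 GB)
f9 (54 GB) → disk 5 (remaining 74 GB)
f10 (44 GB) → disk 5 (remaining 30 GB)
f11 (48 GB) → disk 6 (remaining 80 GB)
f12 (51 GB) → disk 6 (remaining 29 GB)
f13 (53 GB) → disk 7 (remaining 75 GB)
f14 (48 GB) → disk 7 (remaining 27 GB)
f15 (43 GB) → disk 8 (remaining 85 GB)
f16 (44 GB) → disk 8 (remaining 41 GB)
8 disks × 128 GB = 1024 GB; used 766 GB; unused 258 GB.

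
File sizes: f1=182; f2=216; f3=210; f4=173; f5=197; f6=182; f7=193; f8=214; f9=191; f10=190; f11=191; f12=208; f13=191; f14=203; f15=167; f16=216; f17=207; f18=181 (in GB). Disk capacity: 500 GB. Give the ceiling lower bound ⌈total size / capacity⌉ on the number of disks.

8 disks

Total size = 182 + 216 + 210 + 173 + 197 + 182 + 193 + 214 + 191 + 190 + 191 + 208 + 191 + 203 + 167 + 216 + 207 + 181 = 3512 GB.
⌈3512 / 500⌉ = 8.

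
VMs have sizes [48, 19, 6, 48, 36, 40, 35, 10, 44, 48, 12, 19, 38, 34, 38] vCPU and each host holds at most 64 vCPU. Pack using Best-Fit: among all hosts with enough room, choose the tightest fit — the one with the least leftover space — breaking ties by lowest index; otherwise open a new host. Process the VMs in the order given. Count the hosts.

10 hosts

host 1: place 48 vCPU, 16 vCPU left
host 2: place 19 vCPU, 45 vCPU left
host 1: place 6 vCPU, 10 vCPU left
host 3: place 48 vCPU, 16 vCPU left
host 2: place 36 vCPU, 9 vCPU left
host 4: place 40 vCPU, 24 vCPU left
host 5: place 35 vCPU, 29 vCPU left
host 1: place 10 vCPU, 0 vCPU left
host 6: place 44 vCPU, 20 vCPU left
host 7: place 48 vCPU, 16 vCPU left
host 3: place 12 vCPU, 4 vCPU left
host 6: place 19 vCPU, 1 vCPU left
host 8: place 38 vCPU, 26 vCPU left
host 9: place 34 vCPU, 30 vCPU left
host 10: place 38 vCPU, 26 vCPU left
Final hosts: [48,6,10] [19,36] [48,12] [40] [35] [44,19] [48] [38] [34] [38].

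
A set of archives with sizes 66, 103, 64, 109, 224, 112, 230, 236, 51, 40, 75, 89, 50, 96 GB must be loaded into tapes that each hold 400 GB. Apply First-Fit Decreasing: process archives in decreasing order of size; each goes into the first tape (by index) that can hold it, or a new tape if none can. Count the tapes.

Sorted descending: 236, 230, 224, 112, 109, 103, 96, 89, 75, 66, 64, 51, 50, 40.
Put 236 GB in tape 1; 164 GB remain.
Put 230 GB in tape 2; 170 GB remain.
Put 224 GB in tape 3; 176 GB remain.
Put 112 GB in tape 1; 52 GB remain.
Put 109 GB in tape 2; 61 GB remain.
Put 103 GB in tape 3; 73 GB remain.
Put 96 GB in tape 4; 304 GB remain.
Put 89 GB in tape 4; 215 GB remain.
Put 75 GB in tape 4; 140 GB remain.
Put 66 GB in tape 3; 7 GB remain.
Put 64 GB in tape 4; 76 GB remain.
Put 51 GB in tape 1; 1 GB remain.
Put 50 GB in tape 2; 11 GB remain.
Put 40 GB in tape 4; 36 GB remain.
Final tapes: [236,112,51] [230,109,50] [224,103,66] [96,89,75,64,40].

4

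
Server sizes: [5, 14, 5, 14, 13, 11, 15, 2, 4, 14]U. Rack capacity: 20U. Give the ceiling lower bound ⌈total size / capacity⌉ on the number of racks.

Total size = 5 + 14 + 5 + 14 + 13 + 11 + 15 + 2 + 4 + 14 = 97U.
⌈97 / 20⌉ = 5.

5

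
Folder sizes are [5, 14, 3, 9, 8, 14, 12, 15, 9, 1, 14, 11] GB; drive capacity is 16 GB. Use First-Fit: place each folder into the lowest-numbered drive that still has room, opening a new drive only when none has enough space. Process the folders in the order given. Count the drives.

9

5 GB → drive 1 (remaining 11 GB)
14 GB → drive 2 (remaining 2 GB)
3 GB → drive 1 (remaining 8 GB)
9 GB → drive 3 (remaining 7 GB)
8 GB → drive 1 (remaining 0 GB)
14 GB → drive 4 (remaining 2 GB)
12 GB → drive 5 (remaining 4 GB)
15 GB → drive 6 (remaining 1 GB)
9 GB → drive 7 (remaining 7 GB)
1 GB → drive 2 (remaining 1 GB)
14 GB → drive 8 (remaining 2 GB)
11 GB → drive 9 (remaining 5 GB)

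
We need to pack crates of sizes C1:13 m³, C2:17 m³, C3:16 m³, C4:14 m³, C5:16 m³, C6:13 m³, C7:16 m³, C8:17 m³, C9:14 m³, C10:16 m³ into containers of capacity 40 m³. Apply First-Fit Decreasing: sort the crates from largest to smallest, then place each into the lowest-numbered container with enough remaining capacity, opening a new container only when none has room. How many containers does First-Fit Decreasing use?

5

Sorted descending: 17, 17, 16, 16, 16, 16, 14, 14, 13, 13.
Put 17 m³ in container 1; 23 m³ remain.
Put 17 m³ in container 1; 6 m³ remain.
Put 16 m³ in container 2; 24 m³ remain.
Put 16 m³ in container 2; 8 m³ remain.
Put 16 m³ in container 3; 24 m³ remain.
Put 16 m³ in container 3; 8 m³ remain.
Put 14 m³ in container 4; 26 m³ remain.
Put 14 m³ in container 4; 12 m³ remain.
Put 13 m³ in container 5; 27 m³ remain.
Put 13 m³ in container 5; 14 m³ remain.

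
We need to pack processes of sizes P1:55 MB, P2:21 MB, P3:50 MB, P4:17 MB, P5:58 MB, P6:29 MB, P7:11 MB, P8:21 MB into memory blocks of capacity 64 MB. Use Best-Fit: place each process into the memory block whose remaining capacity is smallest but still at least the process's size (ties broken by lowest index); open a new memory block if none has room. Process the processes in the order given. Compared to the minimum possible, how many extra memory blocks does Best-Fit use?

0

Best-Fit: [55] [21,17,21] [50,11] [58] [29] → 5 memory blocks.
Total size 262 MB; any packing needs at least ⌈262/64⌉ = 5 memory blocks.
So 5 is already optimal.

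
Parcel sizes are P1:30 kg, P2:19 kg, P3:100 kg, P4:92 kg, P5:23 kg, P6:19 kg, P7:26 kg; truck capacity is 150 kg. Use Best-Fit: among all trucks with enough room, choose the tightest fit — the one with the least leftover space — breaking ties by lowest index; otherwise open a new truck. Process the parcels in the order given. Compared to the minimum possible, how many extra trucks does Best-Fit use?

Best-Fit: [30,19,100] [92,23,19] [26] → 3 trucks.
Total size 309 kg; any packing needs at least ⌈309/150⌉ = 3 trucks.
So 3 is already optimal.

0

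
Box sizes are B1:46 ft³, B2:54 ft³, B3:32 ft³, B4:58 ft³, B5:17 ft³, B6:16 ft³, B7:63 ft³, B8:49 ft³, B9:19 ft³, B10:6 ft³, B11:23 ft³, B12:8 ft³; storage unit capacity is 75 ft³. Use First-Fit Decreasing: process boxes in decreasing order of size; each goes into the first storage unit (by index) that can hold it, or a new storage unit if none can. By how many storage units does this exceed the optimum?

0

First-Fit Decreasing: [63,8] [58,17] [54,19] [49,23] [46,16,6] [32] → 6 storage units.
Total size 391 ft³; any packing needs at least ⌈391/75⌉ = 6 storage units.
So 6 is already optimal.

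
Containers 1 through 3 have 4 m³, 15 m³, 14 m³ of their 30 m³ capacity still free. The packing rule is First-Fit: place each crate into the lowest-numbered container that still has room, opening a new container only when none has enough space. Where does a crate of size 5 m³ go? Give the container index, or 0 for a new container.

Containers with room: container 2 (15 m³), container 3 (14 m³).
The first with room is container 2.

2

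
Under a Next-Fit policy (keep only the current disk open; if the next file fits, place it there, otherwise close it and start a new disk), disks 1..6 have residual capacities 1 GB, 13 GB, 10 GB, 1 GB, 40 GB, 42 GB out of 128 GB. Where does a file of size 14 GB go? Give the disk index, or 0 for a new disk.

Next-Fit only looks at disk 6, which has 42 GB free.
14 GB fits there.

6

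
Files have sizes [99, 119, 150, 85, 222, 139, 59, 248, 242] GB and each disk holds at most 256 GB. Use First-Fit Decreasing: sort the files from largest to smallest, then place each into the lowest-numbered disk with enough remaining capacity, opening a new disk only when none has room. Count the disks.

Sorted descending: 248, 242, 222, 150, 139, 119, 99, 85, 59.
disk 1: place 248 GB, 8 GB left
disk 2: place 242 GB, 14 GB left
disk 3: place 222 GB, 34 GB left
disk 4: place 150 GB, 106 GB left
disk 5: place 139 GB, 117 GB left
disk 6: place 119 GB, 137 GB left
disk 4: place 99 GB, 7 GB left
disk 5: place 85 GB, 32 GB left
disk 6: place 59 GB, 78 GB left
Final disks: [248] [242] [222] [150,99] [139,85] [119,59].

6 disks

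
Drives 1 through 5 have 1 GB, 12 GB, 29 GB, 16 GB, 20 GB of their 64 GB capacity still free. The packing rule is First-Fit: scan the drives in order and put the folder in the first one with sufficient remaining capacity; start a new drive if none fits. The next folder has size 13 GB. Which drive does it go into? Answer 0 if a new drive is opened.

Drives with room: drive 3 (29 GB), drive 4 (16 GB), drive 5 (20 GB).
The first with room is drive 3.

3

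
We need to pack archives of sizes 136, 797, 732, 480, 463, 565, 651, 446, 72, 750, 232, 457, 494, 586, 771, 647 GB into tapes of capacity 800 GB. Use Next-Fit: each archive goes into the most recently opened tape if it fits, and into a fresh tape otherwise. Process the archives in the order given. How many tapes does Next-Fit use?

14

136 GB → tape 1 (remaining 664 GB)
797 GB → tape 2 (remaining 3 GB)
732 GB → tape 3 (remaining 68 GB)
480 GB → tape 4 (remaining 320 GB)
463 GB → tape 5 (remaining 337 GB)
565 GB → tape 6 (remaining 235 GB)
651 GB → tape 7 (remaining 149 GB)
446 GB → tape 8 (remaining 354 GB)
72 GB → tape 8 (remaining 282 GB)
750 GB → tape 9 (remaining 50 GB)
232 GB → tape 10 (remaining 568 GB)
457 GB → tape 10 (remaining 111 GB)
494 GB → tape 11 (remaining 306 GB)
586 GB → tape 12 (remaining 214 GB)
771 GB → tape 13 (remaining 29 GB)
647 GB → tape 14 (remaining 153 GB)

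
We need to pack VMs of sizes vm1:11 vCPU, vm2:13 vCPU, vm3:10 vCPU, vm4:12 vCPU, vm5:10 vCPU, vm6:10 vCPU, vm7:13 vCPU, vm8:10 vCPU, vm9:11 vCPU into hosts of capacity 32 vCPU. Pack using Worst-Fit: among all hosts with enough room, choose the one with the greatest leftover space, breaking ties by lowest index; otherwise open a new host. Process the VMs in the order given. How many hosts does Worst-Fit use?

4

Put vm1 (11 vCPU) in host 1; 21 vCPU remain.
Put vm2 (13 vCPU) in host 1; 8 vCPU remain.
Put vm3 (10 vCPU) in host 2; 22 vCPU remain.
Put vm4 (12 vCPU) in host 2; 10 vCPU remain.
Put vm5 (10 vCPU) in host 2; 0 vCPU remain.
Put vm6 (10 vCPU) in host 3; 22 vCPU remain.
Put vm7 (13 vCPU) in host 3; 9 vCPU remain.
Put vm8 (10 vCPU) in host 4; 22 vCPU remain.
Put vm9 (11 vCPU) in host 4; 11 vCPU remain.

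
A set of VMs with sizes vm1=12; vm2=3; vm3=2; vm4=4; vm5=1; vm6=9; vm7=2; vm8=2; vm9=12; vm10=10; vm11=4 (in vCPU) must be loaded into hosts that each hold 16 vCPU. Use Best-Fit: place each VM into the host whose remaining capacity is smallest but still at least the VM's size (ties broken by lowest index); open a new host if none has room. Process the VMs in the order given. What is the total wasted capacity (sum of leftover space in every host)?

vm1 (12 vCPU) → host 1 (remaining 4 vCPU)
vm2 (3 vCPU) → host 1 (remaining 1 vCPU)
vm3 (2 vCPU) → host 2 (remaining 14 vCPU)
vm4 (4 vCPU) → host 2 (remaining 10 vCPU)
vm5 (1 vCPU) → host 1 (remaining 0 vCPU)
vm6 (9 vCPU) → host 2 (remaining 1 vCPU)
vm7 (2 vCPU) → host 3 (remaining 14 vCPU)
vm8 (2 vCPU) → host 3 (remaining 12 vCPU)
vm9 (12 vCPU) → host 3 (remaining 0 vCPU)
vm10 (10 vCPU) → host 4 (remaining 6 vCPU)
vm11 (4 vCPU) → host 4 (remaining 2 vCPU)
4 hosts × 16 vCPU = 64 vCPU; used 61 vCPU; unused 3 vCPU.

3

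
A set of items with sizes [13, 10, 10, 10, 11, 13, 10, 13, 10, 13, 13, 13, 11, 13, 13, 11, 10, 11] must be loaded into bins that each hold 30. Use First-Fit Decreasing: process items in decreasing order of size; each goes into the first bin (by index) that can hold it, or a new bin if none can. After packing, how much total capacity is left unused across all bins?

Sorted descending: 13, 13, 13, 13, 13, 13, 13, 13, 11, 11, 11, 11, 10, 10, 10, 10, 10, 10.
bin 1: place 13, 17 left
bin 1: place 13, 4 left
bin 2: place 13, 17 left
bin 2: place 13, 4 left
bin 3: place 13, 17 left
bin 3: place 13, 4 left
bin 4: place 13, 17 left
bin 4: place 13, 4 left
bin 5: place 11, 19 left
bin 5: place 11, 8 left
bin 6: place 11, 19 left
bin 6: place 11, 8 left
bin 7: place 10, 20 left
bin 7: place 10, 10 left
bin 7: place 10, 0 left
bin 8: place 10, 20 left
bin 8: place 10, 10 left
bin 8: place 10, 0 left
8 bins × 30 = 240; used 208; unused 32.

32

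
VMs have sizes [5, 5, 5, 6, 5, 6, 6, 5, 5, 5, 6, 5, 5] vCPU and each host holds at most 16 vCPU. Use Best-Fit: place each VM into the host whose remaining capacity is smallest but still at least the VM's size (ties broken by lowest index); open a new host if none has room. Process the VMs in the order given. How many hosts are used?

Put 5 vCPU in host 1; 11 vCPU remain.
Put 5 vCPU in host 1; 6 vCPU remain.
Put 5 vCPU in host 1; 1 vCPU remain.
Put 6 vCPU in host 2; 10 vCPU remain.
Put 5 vCPU in host 2; 5 vCPU remain.
Put 6 vCPU in host 3; 10 vCPU remain.
Put 6 vCPU in host 3; 4 vCPU remain.
Put 5 vCPU in host 2; 0 vCPU remain.
Put 5 vCPU in host 4; 11 vCPU remain.
Put 5 vCPU in host 4; 6 vCPU remain.
Put 6 vCPU in host 4; 0 vCPU remain.
Put 5 vCPU in host 5; 11 vCPU remain.
Put 5 vCPU in host 5; 6 vCPU remain.
Final hosts: [5,5,5] [6,5,5] [6,6] [5,5,6] [5,5].

5 hosts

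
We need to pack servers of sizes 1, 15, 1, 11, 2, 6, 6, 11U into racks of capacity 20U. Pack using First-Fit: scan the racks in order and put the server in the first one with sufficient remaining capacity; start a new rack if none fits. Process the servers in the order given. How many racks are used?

3

Put 1U in rack 1; 19U remain.
Put 15U in rack 1; 4U remain.
Put 1U in rack 1; 3U remain.
Put 11U in rack 2; 9U remain.
Put 2U in rack 1; 1U remain.
Put 6U in rack 2; 3U remain.
Put 6U in rack 3; 14U remain.
Put 11U in rack 3; 3U remain.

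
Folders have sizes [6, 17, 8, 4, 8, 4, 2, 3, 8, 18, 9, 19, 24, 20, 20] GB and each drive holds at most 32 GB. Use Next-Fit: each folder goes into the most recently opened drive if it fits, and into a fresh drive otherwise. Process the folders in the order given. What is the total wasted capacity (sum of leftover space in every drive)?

Put 6 GB in drive 1; 26 GB remain.
Put 17 GB in drive 1; 9 GB remain.
Put 8 GB in drive 1; 1 GB remain.
Put 4 GB in drive 2; 28 GB remain.
Put 8 GB in drive 2; 20 GB remain.
Put 4 GB in drive 2; 16 GB remain.
Put 2 GB in drive 2; 14 GB remain.
Put 3 GB in drive 2; 11 GB remain.
Put 8 GB in drive 2; 3 GB remain.
Put 18 GB in drive 3; 14 GB remain.
Put 9 GB in drive 3; 5 GB remain.
Put 19 GB in drive 4; 13 GB remain.
Put 24 GB in drive 5; 8 GB remain.
Put 20 GB in drive 6; 12 GB remain.
Put 20 GB in drive 7; 12 GB remain.
7 drives × 32 GB = 224 GB; used 170 GB; unused 54 GB.

54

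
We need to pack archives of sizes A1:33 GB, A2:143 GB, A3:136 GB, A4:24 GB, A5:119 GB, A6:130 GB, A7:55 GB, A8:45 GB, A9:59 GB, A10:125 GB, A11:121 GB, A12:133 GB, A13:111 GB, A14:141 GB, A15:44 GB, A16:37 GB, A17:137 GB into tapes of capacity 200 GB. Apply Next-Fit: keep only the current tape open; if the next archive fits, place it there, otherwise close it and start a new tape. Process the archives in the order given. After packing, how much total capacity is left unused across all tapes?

A1 (33 GB) → tape 1 (remaining 167 GB)
A2 (143 GB) → tape 1 (remaining 24 GB)
A3 (136 GB) → tape 2 (remaining 64 GB)
A4 (24 GB) → tape 2 (remaining 40 GB)
A5 (119 GB) → tape 3 (remaining 81 GB)
A6 (130 GB) → tape 4 (remaining 70 GB)
A7 (55 GB) → tape 4 (remaining 15 GB)
A8 (45 GB) → tape 5 (remaining 155 GB)
A9 (59 GB) → tape 5 (remaining 96 GB)
A10 (125 GB) → tape 6 (remaining 75 GB)
A11 (121 GB) → tape 7 (remaining 79 GB)
A12 (133 GB) → tape 8 (remaining 67 GB)
A13 (111 GB) → tape 9 (remaining 89 GB)
A14 (141 GB) → tape 10 (remaining 59 GB)
A15 (44 GB) → tape 10 (remaining 15 GB)
A16 (37 GB) → tape 11 (remaining 163 GB)
A17 (137 GB) → tape 11 (remaining 26 GB)
11 tapes × 200 GB = 2200 GB; used 1593 GB; unused 607 GB.

607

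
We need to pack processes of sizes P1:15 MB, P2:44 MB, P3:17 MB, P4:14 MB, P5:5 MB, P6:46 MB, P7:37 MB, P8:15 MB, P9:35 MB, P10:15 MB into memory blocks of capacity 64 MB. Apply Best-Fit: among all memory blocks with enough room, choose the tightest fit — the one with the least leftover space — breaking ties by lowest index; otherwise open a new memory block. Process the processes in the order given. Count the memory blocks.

memory block 1: place P1 (15 MB), 49 MB left
memory block 1: place P2 (44 MB), 5 MB left
memory block 2: place P3 (17 MB), 47 MB left
memory block 2: place P4 (14 MB), 33 MB left
memory block 1: place P5 (5 MB), 0 MB left
memory block 3: place P6 (46 MB), 18 MB left
memory block 4: place P7 (37 MB), 27 MB left
memory block 3: place P8 (15 MB), 3 MB left
memory block 5: place P9 (35 MB), 29 MB left
memory block 4: place P10 (15 MB), 12 MB left
Final memory blocks: [15,44,5] [17,14] [46,15] [37,15] [35].

5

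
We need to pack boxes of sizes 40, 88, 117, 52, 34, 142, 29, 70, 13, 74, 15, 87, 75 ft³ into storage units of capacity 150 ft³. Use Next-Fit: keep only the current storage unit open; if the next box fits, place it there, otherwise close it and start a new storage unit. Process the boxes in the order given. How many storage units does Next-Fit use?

8 storage units

storage unit 1: place 40 ft³, 110 ft³ left
storage unit 1: place 88 ft³, 22 ft³ left
storage unit 2: place 117 ft³, 33 ft³ left
storage unit 3: place 52 ft³, 98 ft³ left
storage unit 3: place 34 ft³, 64 ft³ left
storage unit 4: place 142 ft³, 8 ft³ left
storage unit 5: place 29 ft³, 121 ft³ left
storage unit 5: place 70 ft³, 51 ft³ left
storage unit 5: place 13 ft³, 38 ft³ left
storage unit 6: place 74 ft³, 76 ft³ left
storage unit 6: place 15 ft³, 61 ft³ left
storage unit 7: place 87 ft³, 63 ft³ left
storage unit 8: place 75 ft³, 75 ft³ left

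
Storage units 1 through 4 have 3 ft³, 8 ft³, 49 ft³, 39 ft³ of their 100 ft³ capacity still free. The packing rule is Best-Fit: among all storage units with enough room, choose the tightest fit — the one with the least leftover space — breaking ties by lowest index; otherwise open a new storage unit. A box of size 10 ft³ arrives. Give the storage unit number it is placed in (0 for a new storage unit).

4

Storage units with room: storage unit 3 (49 ft³), storage unit 4 (39 ft³).
Tightest fit is storage unit 4 with 39 ft³ free.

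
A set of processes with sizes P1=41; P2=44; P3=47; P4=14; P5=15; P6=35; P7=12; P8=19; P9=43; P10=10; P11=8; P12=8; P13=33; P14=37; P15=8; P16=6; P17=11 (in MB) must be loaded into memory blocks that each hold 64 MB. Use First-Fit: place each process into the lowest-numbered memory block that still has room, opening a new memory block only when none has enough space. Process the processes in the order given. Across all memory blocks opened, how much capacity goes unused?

P1 (41 MB) → memory block 1 (remaining 23 MB)
P2 (44 MB) → memory block 2 (remaining 20 MB)
P3 (47 MB) → memory block 3 (remaining 17 MB)
P4 (14 MB) → memory block 1 (remaining 9 MB)
P5 (15 MB) → memory block 2 (remaining 5 MB)
P6 (35 MB) → memory block 4 (remaining 29 MB)
P7 (12 MB) → memory block 3 (remaining 5 MB)
P8 (19 MB) → memory block 4 (remaining 10 MB)
P9 (43 MB) → memory block 5 (remaining 21 MB)
P10 (10 MB) → memory block 4 (remaining 0 MB)
P11 (8 MB) → memory block 1 (remaining 1 MB)
P12 (8 MB) → memory block 5 (remaining 13 MB)
P13 (33 MB) → memory block 6 (remaining 31 MB)
P14 (37 MB) → memory block 7 (remaining 27 MB)
P15 (8 MB) → memory block 5 (remaining 5 MB)
P16 (6 MB) → memory block 6 (remaining 25 MB)
P17 (11 MB) → memory block 6 (remaining 14 MB)
7 memory blocks × 64 MB = 448 MB; used 391 MB; unused 57 MB.

57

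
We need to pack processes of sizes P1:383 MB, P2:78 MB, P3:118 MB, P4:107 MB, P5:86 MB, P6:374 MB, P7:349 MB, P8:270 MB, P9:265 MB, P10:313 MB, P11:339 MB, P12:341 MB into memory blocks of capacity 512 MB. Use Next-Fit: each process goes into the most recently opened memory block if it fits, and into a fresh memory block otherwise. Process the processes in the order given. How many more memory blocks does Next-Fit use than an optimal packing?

1

Next-Fit: [383,78] [118,107,86] [374] [349] [270] [265] [313] [339] [341] → 9 memory blocks.
8 processes exceed 256 MB (half the capacity), and no two of those can share a memory block, so at least 8 memory blocks are needed.
An optimal packing achieves that bound: [383,118] [374,107] [349,86] [341,78] [339] [313] [270] [265] → 8 memory blocks.
Excess: 9 − 8 = 1.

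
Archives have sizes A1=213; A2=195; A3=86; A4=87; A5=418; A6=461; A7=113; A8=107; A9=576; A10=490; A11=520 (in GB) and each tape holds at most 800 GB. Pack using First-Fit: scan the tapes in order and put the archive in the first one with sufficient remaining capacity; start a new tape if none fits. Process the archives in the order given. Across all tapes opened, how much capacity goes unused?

A1 (213 GB) → tape 1 (remaining 587 GB)
A2 (195 GB) → tape 1 (remaining 392 GB)
A3 (86 GB) → tape 1 (remaining 306 GB)
A4 (87 GB) → tape 1 (remaining 219 GB)
A5 (418 GB) → tape 2 (remaining 382 GB)
A6 (461 GB) → tape 3 (remaining 339 GB)
A7 (113 GB) → tape 1 (remaining 106 GB)
A8 (107 GB) → tape 2 (remaining 275 GB)
A9 (576 GB) → tape 4 (remaining 224 GB)
A10 (490 GB) → tape 5 (remaining 310 GB)
A11 (520 GB) → tape 6 (remaining 280 GB)
6 tapes × 800 GB = 4800 GB; used 3266 GB; unused 1534 GB.

1534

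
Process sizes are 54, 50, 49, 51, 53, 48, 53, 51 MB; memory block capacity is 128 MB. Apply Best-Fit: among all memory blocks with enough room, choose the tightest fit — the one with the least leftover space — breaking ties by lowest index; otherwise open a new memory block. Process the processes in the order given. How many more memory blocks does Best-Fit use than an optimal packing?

0

Best-Fit: [54,50] [49,51] [53,48] [53,51] → 4 memory blocks.
Total size 409 MB; any packing needs at least ⌈409/128⌉ = 4 memory blocks.
So 4 is already optimal.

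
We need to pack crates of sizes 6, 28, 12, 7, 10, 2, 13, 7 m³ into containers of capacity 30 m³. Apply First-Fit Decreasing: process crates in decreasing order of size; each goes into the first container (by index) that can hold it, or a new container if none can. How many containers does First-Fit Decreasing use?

3

Sorted descending: 28, 13, 12, 10, 7, 7, 6, 2.
container 1: place 28 m³, 2 m³ left
container 2: place 13 m³, 17 m³ left
container 2: place 12 m³, 5 m³ left
container 3: place 10 m³, 20 m³ left
container 3: place 7 m³, 13 m³ left
container 3: place 7 m³, 6 m³ left
container 3: place 6 m³, 0 m³ left
container 1: place 2 m³, 0 m³ left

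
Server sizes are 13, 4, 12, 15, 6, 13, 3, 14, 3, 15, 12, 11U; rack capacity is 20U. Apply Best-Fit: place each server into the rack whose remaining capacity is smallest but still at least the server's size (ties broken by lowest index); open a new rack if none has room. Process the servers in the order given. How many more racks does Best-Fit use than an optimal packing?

0

Best-Fit: [13,4,3] [12,6] [15,3] [13] [14] [15] [12] [11] → 8 racks.
8 servers exceed 10U (half the capacity), and no two of those can share a rack, so at least 8 racks are needed.
So 8 is already optimal.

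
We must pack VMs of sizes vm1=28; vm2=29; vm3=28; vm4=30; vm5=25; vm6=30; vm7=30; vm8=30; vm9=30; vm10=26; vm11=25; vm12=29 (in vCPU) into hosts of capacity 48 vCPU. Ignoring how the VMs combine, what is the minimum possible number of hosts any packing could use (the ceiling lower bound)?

8

Total size = 28 + 29 + 28 + 30 + 25 + 30 + 30 + 30 + 30 + 26 + 25 + 29 = 340 vCPU.
⌈340 / 48⌉ = 8.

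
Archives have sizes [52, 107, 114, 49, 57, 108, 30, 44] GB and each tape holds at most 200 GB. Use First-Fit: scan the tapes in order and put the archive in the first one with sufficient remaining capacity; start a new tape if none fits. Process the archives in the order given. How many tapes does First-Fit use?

52 GB → tape 1 (remaining 148 GB)
107 GB → tape 1 (remaining 41 GB)
114 GB → tape 2 (remaining 86 GB)
49 GB → tape 2 (remaining 37 GB)
57 GB → tape 3 (remaining 143 GB)
108 GB → tape 3 (remaining 35 GB)
30 GB → tape 1 (remaining 11 GB)
44 GB → tape 4 (remaining 156 GB)

4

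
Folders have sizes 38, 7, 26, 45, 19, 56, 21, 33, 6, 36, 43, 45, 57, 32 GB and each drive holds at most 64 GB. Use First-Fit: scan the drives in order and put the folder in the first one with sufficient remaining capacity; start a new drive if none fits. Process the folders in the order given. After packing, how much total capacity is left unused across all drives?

176

Put 38 GB in drive 1; 26 GB remain.
Put 7 GB in drive 1; 19 GB remain.
Put 26 GB in drive 2; 38 GB remain.
Put 45 GB in drive 3; 19 GB remain.
Put 19 GB in drive 1; 0 GB remain.
Put 56 GB in drive 4; 8 GB remain.
Put 21 GB in drive 2; 17 GB remain.
Put 33 GB in drive 5; 31 GB remain.
Put 6 GB in drive 2; 11 GB remain.
Put 36 GB in drive 6; 28 GB remain.
Put 43 GB in drive 7; 21 GB remain.
Put 45 GB in drive 8; 19 GB remain.
Put 57 GB in drive 9; 7 GB remain.
Put 32 GB in drive 10; 32 GB remain.
10 drives × 64 GB = 640 GB; used 464 GB; unused 176 GB.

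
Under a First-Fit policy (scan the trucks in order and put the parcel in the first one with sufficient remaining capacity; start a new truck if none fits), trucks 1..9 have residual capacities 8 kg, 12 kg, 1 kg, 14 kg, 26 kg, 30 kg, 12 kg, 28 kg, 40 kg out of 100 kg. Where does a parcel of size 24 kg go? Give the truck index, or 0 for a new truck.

5

Trucks with room: truck 5 (26 kg), truck 6 (30 kg), truck 8 (28 kg), truck 9 (40 kg).
The first with room is truck 5.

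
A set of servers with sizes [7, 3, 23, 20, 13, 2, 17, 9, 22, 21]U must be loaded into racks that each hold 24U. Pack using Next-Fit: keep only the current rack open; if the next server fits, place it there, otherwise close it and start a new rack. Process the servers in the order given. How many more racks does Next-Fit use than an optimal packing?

Next-Fit: [7,3] [23] [20] [13,2] [17] [9] [22] [21] → 8 racks.
Total size 137U; any packing needs at least ⌈137/24⌉ = 6 racks.
An optimal packing achieves that bound: [23] [22,2] [21,3] [20] [17,7] [13,9] → 6 racks.
Excess: 8 − 6 = 2.

2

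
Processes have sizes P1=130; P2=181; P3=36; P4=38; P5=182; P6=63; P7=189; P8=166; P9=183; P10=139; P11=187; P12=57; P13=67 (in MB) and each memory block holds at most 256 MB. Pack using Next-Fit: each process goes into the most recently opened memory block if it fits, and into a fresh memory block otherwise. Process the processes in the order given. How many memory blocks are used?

Put P1 (130 MB) in memory block 1; 126 MB remain.
Put P2 (181 MB) in memory block 2; 75 MB remain.
Put P3 (36 MB) in memory block 2; 39 MB remain.
Put P4 (38 MB) in memory block 2; 1 MB remain.
Put P5 (182 MB) in memory block 3; 74 MB remain.
Put P6 (63 MB) in memory block 3; 11 MB remain.
Put P7 (189 MB) in memory block 4; 67 MB remain.
Put P8 (166 MB) in memory block 5; 90 MB remain.
Put P9 (183 MB) in memory block 6; 73 MB remain.
Put P10 (139 MB) in memory block 7; 117 MB remain.
Put P11 (187 MB) in memory block 8; 69 MB remain.
Put P12 (57 MB) in memory block 8; 12 MB remain.
Put P13 (67 MB) in memory block 9; 189 MB remain.

9 memory blocks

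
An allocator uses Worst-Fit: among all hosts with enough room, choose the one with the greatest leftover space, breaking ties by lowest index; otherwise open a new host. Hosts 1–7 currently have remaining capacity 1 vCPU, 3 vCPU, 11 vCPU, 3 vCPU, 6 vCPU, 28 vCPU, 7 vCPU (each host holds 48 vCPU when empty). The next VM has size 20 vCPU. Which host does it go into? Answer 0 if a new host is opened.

Hosts with room: host 6 (28 vCPU).
Most room is host 6 with 28 vCPU free.

6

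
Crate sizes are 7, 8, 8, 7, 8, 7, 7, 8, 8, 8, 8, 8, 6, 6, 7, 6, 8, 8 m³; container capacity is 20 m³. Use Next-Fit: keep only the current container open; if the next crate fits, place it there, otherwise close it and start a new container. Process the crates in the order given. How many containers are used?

Put 7 m³ in container 1; 13 m³ remain.
Put 8 m³ in container 1; 5 m³ remain.
Put 8 m³ in container 2; 12 m³ remain.
Put 7 m³ in container 2; 5 m³ remain.
Put 8 m³ in container 3; 12 m³ remain.
Put 7 m³ in container 3; 5 m³ remain.
Put 7 m³ in container 4; 13 m³ remain.
Put 8 m³ in container 4; 5 m³ remain.
Put 8 m³ in container 5; 12 m³ remain.
Put 8 m³ in container 5; 4 m³ remain.
Put 8 m³ in container 6; 12 m³ remain.
Put 8 m³ in container 6; 4 m³ remain.
Put 6 m³ in container 7; 14 m³ remain.
Put 6 m³ in container 7; 8 m³ remain.
Put 7 m³ in container 7; 1 m³ remain.
Put 6 m³ in container 8; 14 m³ remain.
Put 8 m³ in container 8; 6 m³ remain.
Put 8 m³ in container 9; 12 m³ remain.
Final containers: [7,8] [8,7] [8,7] [7,8] [8,8] [8,8] [6,6,7] [6,8] [8].

9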